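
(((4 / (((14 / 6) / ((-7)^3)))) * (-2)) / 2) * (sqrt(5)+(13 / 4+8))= 588 * sqrt(5)+6615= 7929.81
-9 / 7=-1.29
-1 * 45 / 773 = -45 / 773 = -0.06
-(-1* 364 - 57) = 421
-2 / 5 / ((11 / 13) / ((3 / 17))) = -78 / 935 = -0.08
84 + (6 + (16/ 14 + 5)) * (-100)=-7912/ 7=-1130.29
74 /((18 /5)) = 185 /9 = 20.56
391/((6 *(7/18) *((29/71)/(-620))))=-51635460/203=-254361.87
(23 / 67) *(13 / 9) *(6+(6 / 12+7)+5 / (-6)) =11362 / 1809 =6.28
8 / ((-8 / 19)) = -19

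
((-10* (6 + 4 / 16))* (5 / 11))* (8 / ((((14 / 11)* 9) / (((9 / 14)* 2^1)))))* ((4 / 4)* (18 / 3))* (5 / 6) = -6250 / 49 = -127.55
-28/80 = -7/20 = -0.35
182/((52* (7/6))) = 3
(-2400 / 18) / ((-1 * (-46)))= -200 / 69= -2.90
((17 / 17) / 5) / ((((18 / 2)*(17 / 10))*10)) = 1 / 765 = 0.00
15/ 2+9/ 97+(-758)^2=574571.59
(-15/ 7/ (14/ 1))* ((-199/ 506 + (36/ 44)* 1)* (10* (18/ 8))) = -145125/ 99176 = -1.46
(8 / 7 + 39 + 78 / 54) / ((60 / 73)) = 50.60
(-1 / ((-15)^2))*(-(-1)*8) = -0.04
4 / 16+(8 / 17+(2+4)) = 6.72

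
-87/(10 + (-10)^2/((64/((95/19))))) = -464/95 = -4.88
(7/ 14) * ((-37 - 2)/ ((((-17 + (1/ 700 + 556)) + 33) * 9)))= -4550/ 1201203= -0.00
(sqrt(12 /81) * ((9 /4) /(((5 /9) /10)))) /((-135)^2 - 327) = 3 * sqrt(3) /5966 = 0.00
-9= -9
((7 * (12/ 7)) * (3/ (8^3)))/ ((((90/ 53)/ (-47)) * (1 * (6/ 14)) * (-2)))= 17437/ 7680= 2.27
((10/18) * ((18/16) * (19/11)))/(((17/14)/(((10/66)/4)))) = 3325/98736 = 0.03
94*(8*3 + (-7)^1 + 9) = 2444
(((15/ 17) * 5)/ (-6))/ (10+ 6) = -25/ 544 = -0.05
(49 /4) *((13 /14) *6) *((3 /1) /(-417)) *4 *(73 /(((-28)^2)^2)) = -2847 /12205312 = -0.00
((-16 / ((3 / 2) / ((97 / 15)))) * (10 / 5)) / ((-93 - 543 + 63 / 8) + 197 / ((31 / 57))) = 1539584 / 2967435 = 0.52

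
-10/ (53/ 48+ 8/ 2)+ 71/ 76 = -3817/ 3724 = -1.02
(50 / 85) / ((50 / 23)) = 23 / 85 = 0.27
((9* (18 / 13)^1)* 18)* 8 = 23328 / 13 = 1794.46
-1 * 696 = -696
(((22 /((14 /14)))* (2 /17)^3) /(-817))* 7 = -1232 /4013921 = -0.00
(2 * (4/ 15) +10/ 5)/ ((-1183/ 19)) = -722/ 17745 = -0.04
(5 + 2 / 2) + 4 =10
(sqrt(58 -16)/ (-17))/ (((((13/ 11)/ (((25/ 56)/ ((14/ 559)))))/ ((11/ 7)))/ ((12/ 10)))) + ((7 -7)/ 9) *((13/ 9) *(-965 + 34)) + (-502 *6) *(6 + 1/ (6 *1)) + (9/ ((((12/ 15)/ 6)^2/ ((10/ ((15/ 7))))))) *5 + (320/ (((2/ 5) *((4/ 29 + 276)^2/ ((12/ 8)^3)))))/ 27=-108400455159/ 16032016 -78045 *sqrt(42)/ 46648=-6772.34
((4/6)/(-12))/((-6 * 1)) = 1/108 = 0.01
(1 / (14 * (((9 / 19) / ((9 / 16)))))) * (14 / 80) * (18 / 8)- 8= -40789 / 5120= -7.97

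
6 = 6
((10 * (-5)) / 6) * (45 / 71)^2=-16875 / 5041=-3.35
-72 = -72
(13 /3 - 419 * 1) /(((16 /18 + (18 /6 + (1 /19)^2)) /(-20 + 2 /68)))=228696027 /107474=2127.92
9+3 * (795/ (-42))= -669/ 14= -47.79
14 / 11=1.27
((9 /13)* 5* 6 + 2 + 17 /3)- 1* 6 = 875 /39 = 22.44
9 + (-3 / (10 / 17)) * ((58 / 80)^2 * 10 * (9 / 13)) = -198819 / 20800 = -9.56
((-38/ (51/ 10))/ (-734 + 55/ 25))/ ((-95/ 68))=-80/ 10977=-0.01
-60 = -60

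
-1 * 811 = -811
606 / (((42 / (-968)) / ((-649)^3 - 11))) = 3817972526468.57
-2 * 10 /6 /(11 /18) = -60 /11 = -5.45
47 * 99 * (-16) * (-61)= 4541328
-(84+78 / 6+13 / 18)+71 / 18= -844 / 9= -93.78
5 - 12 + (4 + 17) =14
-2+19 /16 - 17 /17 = -29 /16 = -1.81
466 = 466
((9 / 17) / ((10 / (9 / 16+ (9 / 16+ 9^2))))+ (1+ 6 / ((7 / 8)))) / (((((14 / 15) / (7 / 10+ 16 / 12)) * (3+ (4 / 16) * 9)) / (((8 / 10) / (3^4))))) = 7087651 / 141693300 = 0.05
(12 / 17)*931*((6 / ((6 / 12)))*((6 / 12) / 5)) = 67032 / 85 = 788.61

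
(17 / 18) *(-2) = -17 / 9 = -1.89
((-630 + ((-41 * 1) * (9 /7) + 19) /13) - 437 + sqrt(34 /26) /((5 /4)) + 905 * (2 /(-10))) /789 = -113804 /71799 + 4 * sqrt(221) /51285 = -1.58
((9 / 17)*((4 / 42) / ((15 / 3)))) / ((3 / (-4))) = -8 / 595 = -0.01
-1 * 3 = -3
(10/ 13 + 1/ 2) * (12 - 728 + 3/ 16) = -908.53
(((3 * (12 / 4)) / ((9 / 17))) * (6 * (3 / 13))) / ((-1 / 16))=-4896 / 13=-376.62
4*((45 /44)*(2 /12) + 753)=66279 /22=3012.68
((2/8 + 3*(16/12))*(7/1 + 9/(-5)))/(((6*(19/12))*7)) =221/665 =0.33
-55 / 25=-11 / 5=-2.20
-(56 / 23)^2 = -3136 / 529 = -5.93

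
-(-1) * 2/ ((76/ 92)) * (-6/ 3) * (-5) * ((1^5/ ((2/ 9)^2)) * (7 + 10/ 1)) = 8334.47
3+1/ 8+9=97/ 8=12.12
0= 0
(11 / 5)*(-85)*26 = -4862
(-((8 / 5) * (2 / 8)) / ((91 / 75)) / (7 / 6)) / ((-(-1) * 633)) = -60 / 134407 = -0.00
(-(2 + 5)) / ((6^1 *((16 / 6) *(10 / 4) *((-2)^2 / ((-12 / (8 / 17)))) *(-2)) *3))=-119 / 640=-0.19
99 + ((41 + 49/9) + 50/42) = 9238/63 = 146.63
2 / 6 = 1 / 3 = 0.33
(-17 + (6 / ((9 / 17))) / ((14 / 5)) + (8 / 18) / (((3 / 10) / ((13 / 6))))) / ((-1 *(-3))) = -3.25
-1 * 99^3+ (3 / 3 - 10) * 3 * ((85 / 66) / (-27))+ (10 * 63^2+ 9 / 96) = -982721645 / 1056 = -930607.62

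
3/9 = 0.33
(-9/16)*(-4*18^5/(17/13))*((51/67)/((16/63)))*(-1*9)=-11751754833/134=-87699662.93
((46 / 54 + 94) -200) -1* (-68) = -1003 / 27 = -37.15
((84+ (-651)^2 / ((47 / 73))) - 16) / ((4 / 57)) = 9380947.52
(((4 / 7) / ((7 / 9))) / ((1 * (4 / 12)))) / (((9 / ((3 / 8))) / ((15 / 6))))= 45 / 196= 0.23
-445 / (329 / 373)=-165985 / 329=-504.51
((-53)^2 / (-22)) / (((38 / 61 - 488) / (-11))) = -171349 / 59460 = -2.88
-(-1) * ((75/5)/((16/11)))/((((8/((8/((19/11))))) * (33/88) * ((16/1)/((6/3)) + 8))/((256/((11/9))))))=3960/19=208.42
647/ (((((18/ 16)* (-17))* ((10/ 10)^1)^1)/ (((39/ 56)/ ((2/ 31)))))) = -260741/ 714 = -365.18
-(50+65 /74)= -3765 /74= -50.88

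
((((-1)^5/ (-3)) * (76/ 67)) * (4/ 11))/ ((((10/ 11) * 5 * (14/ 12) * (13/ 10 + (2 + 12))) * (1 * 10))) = 304/ 1793925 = 0.00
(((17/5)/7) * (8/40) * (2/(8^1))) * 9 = 153/700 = 0.22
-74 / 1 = -74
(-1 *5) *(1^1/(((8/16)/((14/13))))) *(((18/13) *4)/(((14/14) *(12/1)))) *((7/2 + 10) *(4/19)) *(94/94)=-45360/3211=-14.13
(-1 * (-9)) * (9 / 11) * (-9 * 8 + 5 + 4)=-5103 / 11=-463.91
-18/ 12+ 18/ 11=3/ 22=0.14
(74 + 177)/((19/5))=1255/19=66.05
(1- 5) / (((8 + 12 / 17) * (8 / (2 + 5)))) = -119 / 296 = -0.40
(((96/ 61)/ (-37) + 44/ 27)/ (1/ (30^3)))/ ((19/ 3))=290148000/ 42883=6766.04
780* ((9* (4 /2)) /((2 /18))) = 126360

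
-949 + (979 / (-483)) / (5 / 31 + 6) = -87578446 / 92253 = -949.33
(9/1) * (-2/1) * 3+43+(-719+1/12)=-8759/12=-729.92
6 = 6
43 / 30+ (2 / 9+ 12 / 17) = 2.36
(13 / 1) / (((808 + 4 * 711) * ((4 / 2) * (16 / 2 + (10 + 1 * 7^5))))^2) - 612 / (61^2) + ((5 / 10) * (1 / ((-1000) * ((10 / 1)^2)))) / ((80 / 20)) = -184848696889570001861 / 1123883617095456800000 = -0.16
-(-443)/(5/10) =886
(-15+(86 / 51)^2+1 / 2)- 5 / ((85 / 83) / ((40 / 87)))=-13.90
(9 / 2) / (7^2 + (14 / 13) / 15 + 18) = 1755 / 26158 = 0.07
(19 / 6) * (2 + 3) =95 / 6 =15.83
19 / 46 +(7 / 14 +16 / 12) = 155 / 69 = 2.25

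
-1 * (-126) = 126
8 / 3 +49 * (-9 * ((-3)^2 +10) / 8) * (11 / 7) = -39437 / 24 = -1643.21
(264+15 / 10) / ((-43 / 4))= -24.70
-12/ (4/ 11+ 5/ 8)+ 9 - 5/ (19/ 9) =-3034/ 551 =-5.51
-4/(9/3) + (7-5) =2/3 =0.67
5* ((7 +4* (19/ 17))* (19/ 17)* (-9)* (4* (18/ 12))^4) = -216075600/ 289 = -747666.44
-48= -48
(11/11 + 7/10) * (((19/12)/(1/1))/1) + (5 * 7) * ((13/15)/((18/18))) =1321/40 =33.02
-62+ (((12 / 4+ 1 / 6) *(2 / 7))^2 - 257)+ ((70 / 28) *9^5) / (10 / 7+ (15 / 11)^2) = 21900081571 / 491274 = 44578.14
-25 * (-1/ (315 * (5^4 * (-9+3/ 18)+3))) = -10/ 695247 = -0.00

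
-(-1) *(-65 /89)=-65 /89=-0.73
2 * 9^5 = 118098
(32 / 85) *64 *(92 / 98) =94208 / 4165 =22.62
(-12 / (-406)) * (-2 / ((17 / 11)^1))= -132 / 3451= -0.04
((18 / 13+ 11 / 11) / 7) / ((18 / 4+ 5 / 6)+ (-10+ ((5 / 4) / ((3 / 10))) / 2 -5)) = -372 / 8281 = -0.04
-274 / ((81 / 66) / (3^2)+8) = -6028 / 179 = -33.68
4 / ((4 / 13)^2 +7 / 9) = 6084 / 1327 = 4.58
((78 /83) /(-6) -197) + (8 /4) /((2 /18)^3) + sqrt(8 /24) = sqrt(3) /3 + 104650 /83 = 1261.42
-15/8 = -1.88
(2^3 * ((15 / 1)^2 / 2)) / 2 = 450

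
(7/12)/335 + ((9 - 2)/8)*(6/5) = 1057/1005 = 1.05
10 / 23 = 0.43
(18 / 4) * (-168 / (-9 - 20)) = 756 / 29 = 26.07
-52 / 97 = -0.54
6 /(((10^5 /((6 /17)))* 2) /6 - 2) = 27 /424991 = 0.00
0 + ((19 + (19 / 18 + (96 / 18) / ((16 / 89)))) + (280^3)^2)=8674025472000895 / 18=481890304000049.72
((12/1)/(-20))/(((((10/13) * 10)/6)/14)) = -819/125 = -6.55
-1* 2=-2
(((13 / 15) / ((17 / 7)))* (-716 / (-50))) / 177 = 32578 / 1128375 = 0.03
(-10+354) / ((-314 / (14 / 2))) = -1204 / 157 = -7.67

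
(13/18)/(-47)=-13/846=-0.02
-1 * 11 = -11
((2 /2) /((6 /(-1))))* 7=-7 /6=-1.17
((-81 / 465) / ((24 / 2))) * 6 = -27 / 310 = -0.09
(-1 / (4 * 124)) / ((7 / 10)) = -0.00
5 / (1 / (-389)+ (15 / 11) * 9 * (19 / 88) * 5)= 0.38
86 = 86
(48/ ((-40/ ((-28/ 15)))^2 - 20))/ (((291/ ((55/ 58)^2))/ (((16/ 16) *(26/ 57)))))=385385/ 2501640282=0.00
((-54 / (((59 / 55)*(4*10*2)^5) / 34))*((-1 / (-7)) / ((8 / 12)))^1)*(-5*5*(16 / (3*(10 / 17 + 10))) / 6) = 0.00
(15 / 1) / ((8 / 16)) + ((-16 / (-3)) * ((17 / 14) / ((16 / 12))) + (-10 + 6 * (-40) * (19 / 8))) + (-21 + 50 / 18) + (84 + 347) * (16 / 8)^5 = 833404 / 63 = 13228.63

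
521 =521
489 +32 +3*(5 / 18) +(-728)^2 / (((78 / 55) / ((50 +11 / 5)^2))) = 30548741863 / 30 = 1018291395.43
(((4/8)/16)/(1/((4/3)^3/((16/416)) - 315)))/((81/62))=-212071/34992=-6.06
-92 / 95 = -0.97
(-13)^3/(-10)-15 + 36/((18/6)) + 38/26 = 28361/130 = 218.16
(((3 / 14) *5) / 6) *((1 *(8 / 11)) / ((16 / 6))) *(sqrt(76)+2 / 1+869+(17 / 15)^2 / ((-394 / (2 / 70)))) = 15 *sqrt(19) / 154+2702494961 / 63709800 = 42.84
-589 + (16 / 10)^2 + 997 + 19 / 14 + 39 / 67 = 9673107 / 23450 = 412.50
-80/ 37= -2.16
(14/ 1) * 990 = 13860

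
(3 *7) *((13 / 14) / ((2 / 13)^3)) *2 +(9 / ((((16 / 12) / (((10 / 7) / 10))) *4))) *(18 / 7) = 2099355 / 196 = 10710.99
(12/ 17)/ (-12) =-0.06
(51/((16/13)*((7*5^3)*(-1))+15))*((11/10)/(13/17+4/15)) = -33813/660130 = -0.05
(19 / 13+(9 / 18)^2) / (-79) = -0.02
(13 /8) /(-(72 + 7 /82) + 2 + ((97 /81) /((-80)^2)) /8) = -0.02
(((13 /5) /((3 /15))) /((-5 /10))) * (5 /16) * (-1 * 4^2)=130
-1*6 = -6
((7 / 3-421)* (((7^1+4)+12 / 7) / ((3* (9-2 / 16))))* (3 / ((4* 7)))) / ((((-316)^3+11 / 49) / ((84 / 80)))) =391244 / 548890454015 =0.00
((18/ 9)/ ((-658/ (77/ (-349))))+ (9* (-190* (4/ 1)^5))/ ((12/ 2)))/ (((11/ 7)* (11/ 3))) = -100528081689/ 1984763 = -50649.92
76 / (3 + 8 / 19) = 1444 / 65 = 22.22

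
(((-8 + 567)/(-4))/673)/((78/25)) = -1075/16152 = -0.07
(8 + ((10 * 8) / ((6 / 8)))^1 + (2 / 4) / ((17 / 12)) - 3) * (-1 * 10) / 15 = -11426 / 153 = -74.68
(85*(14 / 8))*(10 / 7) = 212.50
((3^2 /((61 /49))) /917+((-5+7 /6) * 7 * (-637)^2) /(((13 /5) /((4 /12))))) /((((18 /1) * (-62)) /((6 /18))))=416.94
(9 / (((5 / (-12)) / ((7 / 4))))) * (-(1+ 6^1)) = 1323 / 5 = 264.60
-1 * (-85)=85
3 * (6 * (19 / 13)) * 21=7182 / 13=552.46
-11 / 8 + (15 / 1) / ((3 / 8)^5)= 2021.34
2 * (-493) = -986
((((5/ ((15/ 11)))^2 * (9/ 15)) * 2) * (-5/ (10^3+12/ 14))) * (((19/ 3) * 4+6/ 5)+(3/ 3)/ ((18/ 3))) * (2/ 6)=-75383/ 105090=-0.72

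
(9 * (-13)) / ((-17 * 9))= 13 / 17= 0.76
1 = 1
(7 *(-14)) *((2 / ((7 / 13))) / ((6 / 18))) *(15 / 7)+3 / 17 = -39777 / 17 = -2339.82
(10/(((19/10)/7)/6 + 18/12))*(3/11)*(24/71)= 0.60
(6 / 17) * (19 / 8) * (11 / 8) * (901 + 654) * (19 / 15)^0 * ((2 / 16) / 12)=324995 / 17408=18.67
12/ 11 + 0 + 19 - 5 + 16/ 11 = 16.55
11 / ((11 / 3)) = 3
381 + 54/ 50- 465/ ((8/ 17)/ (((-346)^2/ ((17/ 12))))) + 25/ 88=-183703360799/ 2200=-83501527.64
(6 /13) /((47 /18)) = 108 /611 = 0.18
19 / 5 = 3.80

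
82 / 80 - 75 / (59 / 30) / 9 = -7581 / 2360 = -3.21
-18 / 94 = -9 / 47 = -0.19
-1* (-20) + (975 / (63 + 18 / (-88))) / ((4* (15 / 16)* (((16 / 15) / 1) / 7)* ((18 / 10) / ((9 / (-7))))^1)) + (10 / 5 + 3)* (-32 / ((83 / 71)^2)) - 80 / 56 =-5237058475 / 44413383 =-117.92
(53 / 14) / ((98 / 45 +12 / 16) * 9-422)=-530 / 55391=-0.01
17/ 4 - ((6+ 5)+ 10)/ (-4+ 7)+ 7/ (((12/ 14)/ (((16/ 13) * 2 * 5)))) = 15251/ 156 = 97.76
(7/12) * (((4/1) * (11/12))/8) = 77/288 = 0.27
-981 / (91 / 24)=-23544 / 91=-258.73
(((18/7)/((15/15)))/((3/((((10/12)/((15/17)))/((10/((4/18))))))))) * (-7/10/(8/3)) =-0.00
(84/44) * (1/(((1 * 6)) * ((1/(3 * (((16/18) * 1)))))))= 28/33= 0.85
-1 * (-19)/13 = 19/13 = 1.46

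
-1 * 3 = -3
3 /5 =0.60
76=76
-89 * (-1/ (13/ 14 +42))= 1246/ 601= 2.07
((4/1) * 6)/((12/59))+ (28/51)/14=6020/51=118.04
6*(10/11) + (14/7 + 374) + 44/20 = 21101/55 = 383.65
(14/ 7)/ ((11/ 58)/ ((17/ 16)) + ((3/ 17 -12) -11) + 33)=986/ 5105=0.19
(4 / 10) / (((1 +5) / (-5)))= -1 / 3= -0.33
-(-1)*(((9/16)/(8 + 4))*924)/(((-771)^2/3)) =0.00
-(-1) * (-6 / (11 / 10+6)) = -60 / 71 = -0.85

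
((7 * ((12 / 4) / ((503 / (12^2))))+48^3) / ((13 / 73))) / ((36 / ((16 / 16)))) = 112806900 / 6539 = 17251.40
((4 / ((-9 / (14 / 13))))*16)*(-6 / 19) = 1792 / 741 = 2.42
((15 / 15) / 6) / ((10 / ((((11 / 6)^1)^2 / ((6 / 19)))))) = 2299 / 12960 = 0.18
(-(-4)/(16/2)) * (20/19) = 10/19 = 0.53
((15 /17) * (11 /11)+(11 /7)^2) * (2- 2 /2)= 2792 /833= 3.35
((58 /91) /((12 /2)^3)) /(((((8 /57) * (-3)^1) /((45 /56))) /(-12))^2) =7066575 /4566016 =1.55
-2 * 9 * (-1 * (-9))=-162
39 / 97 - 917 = -88910 / 97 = -916.60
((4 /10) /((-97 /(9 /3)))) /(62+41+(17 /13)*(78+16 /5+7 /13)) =-507 /8601766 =-0.00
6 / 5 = 1.20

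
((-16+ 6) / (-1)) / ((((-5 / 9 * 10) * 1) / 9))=-81 / 5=-16.20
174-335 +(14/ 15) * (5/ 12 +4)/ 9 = -160.54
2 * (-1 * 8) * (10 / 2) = -80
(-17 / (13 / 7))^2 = 14161 / 169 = 83.79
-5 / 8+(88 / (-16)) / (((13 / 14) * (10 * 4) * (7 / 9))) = -53 / 65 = -0.82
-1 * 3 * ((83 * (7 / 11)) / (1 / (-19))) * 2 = 66234 / 11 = 6021.27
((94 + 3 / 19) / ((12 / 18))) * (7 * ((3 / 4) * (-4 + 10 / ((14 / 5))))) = -48303 / 152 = -317.78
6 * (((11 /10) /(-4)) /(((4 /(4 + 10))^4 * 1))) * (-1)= 79233 /320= 247.60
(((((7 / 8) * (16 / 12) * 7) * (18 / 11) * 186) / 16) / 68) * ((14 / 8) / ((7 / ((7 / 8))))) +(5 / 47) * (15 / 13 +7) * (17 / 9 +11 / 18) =2.67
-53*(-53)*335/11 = 941015/11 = 85546.82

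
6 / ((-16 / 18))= -27 / 4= -6.75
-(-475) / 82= 5.79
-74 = -74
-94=-94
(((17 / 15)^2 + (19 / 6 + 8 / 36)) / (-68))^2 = 491401 / 104040000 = 0.00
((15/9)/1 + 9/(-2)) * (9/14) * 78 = -1989/14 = -142.07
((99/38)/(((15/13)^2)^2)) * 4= 628342/106875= 5.88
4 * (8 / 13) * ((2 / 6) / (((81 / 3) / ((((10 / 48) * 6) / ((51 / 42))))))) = 560 / 17901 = 0.03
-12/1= -12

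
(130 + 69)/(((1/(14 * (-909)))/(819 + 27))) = -2142473004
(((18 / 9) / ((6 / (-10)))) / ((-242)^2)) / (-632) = 5 / 55518672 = 0.00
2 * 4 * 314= 2512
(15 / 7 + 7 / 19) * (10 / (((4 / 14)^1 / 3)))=5010 / 19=263.68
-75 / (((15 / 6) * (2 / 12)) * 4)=-45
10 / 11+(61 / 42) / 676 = 284591 / 312312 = 0.91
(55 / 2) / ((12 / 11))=605 / 24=25.21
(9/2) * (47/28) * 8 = 423/7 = 60.43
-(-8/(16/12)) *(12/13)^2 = 864/169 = 5.11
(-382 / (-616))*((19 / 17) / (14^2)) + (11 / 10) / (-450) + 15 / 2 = 8660295421 / 1154538000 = 7.50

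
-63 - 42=-105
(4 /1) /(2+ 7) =4 /9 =0.44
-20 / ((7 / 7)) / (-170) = 2 / 17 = 0.12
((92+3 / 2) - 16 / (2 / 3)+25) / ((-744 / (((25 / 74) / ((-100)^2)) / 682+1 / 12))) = -105982863 / 10012851200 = -0.01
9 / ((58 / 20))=90 / 29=3.10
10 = 10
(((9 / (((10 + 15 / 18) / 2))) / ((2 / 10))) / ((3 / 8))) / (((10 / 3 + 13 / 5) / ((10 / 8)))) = 5400 / 1157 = 4.67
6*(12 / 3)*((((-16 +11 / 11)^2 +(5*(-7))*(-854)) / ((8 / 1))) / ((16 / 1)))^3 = 312557507.75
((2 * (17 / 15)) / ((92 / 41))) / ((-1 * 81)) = -697 / 55890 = -0.01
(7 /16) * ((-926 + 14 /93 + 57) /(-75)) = 565621 /111600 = 5.07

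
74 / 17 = 4.35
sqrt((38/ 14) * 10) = sqrt(1330)/ 7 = 5.21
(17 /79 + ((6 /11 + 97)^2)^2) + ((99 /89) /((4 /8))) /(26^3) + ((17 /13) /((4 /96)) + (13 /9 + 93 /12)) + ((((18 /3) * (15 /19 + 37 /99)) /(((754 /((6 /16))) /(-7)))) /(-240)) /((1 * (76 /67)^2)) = 93839895161893349654667637627 /1036475810760585761280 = 90537467.63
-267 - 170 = -437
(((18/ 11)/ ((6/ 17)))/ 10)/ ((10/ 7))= 357/ 1100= 0.32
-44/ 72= -11/ 18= -0.61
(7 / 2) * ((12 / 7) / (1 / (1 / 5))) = 6 / 5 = 1.20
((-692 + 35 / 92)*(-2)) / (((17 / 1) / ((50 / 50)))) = 63629 / 782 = 81.37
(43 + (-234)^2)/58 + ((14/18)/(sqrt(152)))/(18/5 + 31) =35 * sqrt(38)/118332 + 54799/58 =944.81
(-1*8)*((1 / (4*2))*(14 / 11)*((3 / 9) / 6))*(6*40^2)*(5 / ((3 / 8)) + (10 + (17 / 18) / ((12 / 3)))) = -4751600 / 297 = -15998.65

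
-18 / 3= -6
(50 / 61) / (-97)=-50 / 5917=-0.01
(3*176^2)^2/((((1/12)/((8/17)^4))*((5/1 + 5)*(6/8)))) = 282971772813312/417605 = 677606285.40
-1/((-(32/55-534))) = -55/29338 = -0.00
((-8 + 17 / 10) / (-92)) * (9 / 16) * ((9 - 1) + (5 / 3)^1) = 5481 / 14720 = 0.37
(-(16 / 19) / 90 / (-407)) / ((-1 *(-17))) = 8 / 5915745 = 0.00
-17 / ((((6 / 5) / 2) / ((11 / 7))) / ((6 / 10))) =-187 / 7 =-26.71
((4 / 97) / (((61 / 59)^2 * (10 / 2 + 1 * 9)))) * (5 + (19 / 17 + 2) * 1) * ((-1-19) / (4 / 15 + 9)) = -288226800 / 5970258917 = -0.05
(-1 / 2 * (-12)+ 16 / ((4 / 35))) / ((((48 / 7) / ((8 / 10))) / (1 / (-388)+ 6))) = 1189097 / 11640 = 102.16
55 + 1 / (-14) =769 / 14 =54.93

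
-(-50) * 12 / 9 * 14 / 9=2800 / 27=103.70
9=9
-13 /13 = -1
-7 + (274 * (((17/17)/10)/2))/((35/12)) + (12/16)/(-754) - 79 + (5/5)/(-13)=-42952773/527800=-81.38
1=1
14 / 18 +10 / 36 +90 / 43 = 2437 / 774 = 3.15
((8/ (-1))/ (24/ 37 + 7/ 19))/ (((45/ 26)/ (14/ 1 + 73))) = -326192/ 825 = -395.38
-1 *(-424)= 424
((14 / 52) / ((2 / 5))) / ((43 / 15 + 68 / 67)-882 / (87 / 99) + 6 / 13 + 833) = -1020075 / 252052552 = -0.00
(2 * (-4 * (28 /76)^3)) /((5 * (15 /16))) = -43904 /514425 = -0.09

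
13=13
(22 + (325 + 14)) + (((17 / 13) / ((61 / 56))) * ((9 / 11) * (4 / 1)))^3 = 279864796384835 / 663739429067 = 421.65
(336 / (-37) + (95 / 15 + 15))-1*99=-86.75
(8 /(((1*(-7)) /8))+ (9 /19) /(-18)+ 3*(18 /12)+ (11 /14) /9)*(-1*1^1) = 1567 /342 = 4.58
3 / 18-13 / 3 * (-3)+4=103 / 6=17.17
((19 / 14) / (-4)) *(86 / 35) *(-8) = 6.67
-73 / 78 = -0.94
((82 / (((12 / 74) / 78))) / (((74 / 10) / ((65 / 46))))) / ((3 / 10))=1732250 / 69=25105.07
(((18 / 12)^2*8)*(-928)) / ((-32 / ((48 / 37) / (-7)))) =-25056 / 259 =-96.74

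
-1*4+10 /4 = -3 /2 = -1.50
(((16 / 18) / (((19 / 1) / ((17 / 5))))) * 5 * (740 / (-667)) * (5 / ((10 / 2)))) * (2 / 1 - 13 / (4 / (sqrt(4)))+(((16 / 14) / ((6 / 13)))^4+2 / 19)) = -12346670235920 / 421456468923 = -29.30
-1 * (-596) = 596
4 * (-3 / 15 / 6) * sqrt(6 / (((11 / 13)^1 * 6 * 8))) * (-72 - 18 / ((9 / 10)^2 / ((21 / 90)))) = 1042 * sqrt(286) / 4455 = 3.96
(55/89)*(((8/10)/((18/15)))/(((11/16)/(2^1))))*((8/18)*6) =2560/801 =3.20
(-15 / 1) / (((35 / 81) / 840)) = -29160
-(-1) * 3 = 3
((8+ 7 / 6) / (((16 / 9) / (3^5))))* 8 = 40095 / 4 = 10023.75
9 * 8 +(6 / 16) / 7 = 4035 / 56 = 72.05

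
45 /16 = 2.81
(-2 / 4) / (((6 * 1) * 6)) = -1 / 72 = -0.01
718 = 718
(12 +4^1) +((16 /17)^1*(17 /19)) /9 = 2752 /171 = 16.09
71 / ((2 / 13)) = 461.50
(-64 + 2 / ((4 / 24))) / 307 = -52 / 307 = -0.17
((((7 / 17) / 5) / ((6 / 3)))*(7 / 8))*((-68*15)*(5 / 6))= -245 / 8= -30.62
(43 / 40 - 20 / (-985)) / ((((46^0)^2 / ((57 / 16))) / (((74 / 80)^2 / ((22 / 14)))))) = 4714519761 / 2219008000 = 2.12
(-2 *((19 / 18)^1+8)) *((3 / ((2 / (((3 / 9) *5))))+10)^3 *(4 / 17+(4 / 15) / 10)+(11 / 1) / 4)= -4276142 / 459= -9316.21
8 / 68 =2 / 17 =0.12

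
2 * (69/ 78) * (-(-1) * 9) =207/ 13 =15.92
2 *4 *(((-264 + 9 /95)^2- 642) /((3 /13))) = 2392138.25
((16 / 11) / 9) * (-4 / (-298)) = 32 / 14751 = 0.00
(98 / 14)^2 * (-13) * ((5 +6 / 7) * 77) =-287287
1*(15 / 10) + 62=127 / 2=63.50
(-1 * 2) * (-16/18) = 16/9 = 1.78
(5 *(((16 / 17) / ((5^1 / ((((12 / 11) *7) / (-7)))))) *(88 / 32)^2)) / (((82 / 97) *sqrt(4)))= -3201 / 697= -4.59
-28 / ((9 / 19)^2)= -124.79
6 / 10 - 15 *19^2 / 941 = -24252 / 4705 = -5.15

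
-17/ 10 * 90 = -153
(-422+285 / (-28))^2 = 146434201 / 784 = 186778.32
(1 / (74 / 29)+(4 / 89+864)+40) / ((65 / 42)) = 125089041 / 214045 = 584.41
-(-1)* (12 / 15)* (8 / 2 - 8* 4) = -112 / 5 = -22.40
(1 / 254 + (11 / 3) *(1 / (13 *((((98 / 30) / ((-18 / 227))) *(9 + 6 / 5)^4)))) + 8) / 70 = 220973822723963 / 1932570033701580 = 0.11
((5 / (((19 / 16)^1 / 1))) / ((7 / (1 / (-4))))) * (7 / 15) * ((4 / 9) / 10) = -8 / 2565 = -0.00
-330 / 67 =-4.93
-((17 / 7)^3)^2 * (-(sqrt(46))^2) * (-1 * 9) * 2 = -19985907132 / 117649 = -169877.41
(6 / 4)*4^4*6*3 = 6912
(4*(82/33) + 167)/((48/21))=40873/528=77.41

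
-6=-6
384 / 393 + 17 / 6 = 2995 / 786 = 3.81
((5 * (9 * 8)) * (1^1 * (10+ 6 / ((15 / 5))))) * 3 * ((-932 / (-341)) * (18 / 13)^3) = 70443095040 / 749177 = 94027.31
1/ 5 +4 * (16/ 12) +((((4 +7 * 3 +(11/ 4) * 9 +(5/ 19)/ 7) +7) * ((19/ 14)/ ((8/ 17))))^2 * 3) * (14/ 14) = 11870538558773/ 147517440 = 80468.71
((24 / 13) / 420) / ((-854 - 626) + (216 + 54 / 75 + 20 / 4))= -10 / 2862587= -0.00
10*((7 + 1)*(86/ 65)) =1376/ 13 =105.85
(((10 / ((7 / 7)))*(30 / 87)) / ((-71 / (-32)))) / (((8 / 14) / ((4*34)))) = 761600 / 2059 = 369.89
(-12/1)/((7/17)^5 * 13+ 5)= -4259571/1829444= -2.33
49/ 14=7/ 2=3.50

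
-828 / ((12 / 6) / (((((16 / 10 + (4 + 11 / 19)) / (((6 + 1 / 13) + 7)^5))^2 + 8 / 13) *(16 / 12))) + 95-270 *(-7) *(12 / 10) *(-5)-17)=0.07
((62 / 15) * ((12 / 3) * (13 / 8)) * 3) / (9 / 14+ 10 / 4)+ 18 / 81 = 25609 / 990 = 25.87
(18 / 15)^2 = 1.44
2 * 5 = 10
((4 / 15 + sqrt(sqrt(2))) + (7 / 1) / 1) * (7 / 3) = 7 * 2^(1 / 4) / 3 + 763 / 45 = 19.73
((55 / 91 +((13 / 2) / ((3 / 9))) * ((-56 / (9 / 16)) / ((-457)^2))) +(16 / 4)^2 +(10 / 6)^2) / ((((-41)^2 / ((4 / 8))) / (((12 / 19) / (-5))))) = -6627358148 / 9105134508015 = -0.00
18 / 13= 1.38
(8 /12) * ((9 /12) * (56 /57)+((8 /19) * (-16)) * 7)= -588 /19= -30.95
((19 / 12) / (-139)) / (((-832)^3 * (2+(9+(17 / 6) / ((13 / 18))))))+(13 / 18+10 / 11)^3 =20128931784800978123 / 4636697164718800896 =4.34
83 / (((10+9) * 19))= 83 / 361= 0.23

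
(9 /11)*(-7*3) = -17.18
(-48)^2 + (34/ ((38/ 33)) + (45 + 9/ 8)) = 361707/ 152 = 2379.65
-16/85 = -0.19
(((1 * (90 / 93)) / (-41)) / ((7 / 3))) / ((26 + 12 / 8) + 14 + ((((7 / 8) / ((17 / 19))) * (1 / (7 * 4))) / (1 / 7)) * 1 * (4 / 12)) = -146880 / 603759317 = -0.00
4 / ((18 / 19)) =38 / 9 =4.22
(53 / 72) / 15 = 53 / 1080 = 0.05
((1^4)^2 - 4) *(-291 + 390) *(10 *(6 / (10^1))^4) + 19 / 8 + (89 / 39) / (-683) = -10189727069 / 26637000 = -382.54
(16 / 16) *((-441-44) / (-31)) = 485 / 31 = 15.65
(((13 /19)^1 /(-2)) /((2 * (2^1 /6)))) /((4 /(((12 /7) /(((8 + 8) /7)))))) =-117 /1216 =-0.10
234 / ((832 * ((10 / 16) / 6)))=27 / 10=2.70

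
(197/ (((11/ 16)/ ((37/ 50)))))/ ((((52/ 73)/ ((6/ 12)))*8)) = 532097/ 28600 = 18.60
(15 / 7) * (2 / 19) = 30 / 133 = 0.23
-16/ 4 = -4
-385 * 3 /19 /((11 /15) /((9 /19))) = -14175 /361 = -39.27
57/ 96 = 19/ 32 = 0.59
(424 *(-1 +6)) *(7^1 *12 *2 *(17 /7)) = 864960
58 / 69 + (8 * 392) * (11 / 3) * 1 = 793466 / 69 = 11499.51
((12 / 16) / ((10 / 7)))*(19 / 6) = 133 / 80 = 1.66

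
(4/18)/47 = 2/423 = 0.00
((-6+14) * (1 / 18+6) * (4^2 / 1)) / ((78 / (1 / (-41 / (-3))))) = 3488 / 4797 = 0.73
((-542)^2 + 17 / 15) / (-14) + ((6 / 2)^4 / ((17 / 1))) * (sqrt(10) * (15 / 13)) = -4406477 / 210 + 1215 * sqrt(10) / 221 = -20965.84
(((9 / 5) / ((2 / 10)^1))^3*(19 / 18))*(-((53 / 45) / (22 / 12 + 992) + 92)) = -70794.91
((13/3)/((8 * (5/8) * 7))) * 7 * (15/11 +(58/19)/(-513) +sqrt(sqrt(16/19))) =26 * 19^(3/4)/285 +1892371/1608255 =2.01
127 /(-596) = -127 /596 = -0.21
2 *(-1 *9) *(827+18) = -15210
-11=-11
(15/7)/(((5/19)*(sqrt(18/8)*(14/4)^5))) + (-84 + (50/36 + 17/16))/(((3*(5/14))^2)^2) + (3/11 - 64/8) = -41038406077202/589642081875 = -69.60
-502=-502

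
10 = 10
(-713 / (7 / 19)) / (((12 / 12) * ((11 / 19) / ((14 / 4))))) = -257393 / 22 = -11699.68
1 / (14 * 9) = 1 / 126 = 0.01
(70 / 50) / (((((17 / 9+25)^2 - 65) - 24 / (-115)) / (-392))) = -0.83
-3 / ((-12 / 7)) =1.75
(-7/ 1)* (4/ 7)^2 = -16/ 7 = -2.29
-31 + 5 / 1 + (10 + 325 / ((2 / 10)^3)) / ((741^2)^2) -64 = -1004966480365 / 11166294243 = -90.00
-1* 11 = -11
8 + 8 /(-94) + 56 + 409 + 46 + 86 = 28431 /47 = 604.91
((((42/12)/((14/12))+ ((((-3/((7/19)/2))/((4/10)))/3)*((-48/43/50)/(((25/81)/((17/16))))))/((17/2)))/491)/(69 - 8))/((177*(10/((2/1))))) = 39164/332437380625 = 0.00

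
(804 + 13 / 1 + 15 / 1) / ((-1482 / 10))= -320 / 57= -5.61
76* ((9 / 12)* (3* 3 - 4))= 285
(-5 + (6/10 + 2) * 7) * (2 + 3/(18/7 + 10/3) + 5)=99.11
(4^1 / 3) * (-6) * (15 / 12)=-10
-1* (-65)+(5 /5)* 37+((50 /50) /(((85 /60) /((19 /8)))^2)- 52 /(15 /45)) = -59175 /1156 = -51.19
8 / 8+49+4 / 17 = 854 / 17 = 50.24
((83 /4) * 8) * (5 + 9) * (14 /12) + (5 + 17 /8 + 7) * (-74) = 19993 /12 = 1666.08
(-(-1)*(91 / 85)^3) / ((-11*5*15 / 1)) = -753571 / 506653125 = -0.00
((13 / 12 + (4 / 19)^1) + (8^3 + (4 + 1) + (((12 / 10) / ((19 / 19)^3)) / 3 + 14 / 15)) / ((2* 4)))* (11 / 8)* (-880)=-6077225 / 76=-79963.49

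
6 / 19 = 0.32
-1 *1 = -1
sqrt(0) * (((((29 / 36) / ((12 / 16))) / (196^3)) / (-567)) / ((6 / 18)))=0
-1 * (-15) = 15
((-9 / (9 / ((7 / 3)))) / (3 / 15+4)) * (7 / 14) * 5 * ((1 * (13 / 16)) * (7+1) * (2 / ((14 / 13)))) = -4225 / 252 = -16.77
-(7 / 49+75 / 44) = -569 / 308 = -1.85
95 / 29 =3.28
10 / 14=5 / 7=0.71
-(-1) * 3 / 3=1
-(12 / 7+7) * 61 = -3721 / 7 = -531.57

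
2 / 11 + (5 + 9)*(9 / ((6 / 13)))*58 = 174176 / 11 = 15834.18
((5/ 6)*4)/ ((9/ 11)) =110/ 27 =4.07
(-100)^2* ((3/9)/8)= 416.67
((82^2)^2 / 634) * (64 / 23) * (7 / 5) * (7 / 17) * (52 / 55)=3686419982336 / 34085425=108152.38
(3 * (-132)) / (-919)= 396 / 919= 0.43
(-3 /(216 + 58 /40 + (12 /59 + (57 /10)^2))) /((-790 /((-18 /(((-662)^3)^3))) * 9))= 885 /711754214609140844124298197044992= 0.00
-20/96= -5/24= -0.21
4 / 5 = 0.80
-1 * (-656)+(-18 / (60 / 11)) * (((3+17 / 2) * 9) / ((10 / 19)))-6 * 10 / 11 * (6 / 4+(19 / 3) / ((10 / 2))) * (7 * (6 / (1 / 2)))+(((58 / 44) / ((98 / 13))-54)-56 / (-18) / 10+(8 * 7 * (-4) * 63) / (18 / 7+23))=-324053664271 / 173665800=-1865.96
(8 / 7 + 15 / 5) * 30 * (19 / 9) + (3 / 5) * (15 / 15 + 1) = 27676 / 105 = 263.58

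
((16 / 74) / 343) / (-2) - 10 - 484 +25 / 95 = -119054347 / 241129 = -493.74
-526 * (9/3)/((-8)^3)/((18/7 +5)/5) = 27615/13568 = 2.04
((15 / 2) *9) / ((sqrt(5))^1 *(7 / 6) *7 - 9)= 21870 / 9089+19845 *sqrt(5) / 9089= 7.29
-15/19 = -0.79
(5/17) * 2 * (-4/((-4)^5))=5/2176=0.00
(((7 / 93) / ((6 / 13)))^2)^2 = 0.00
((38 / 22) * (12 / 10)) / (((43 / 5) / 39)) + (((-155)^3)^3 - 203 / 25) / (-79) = 610641664160028475673744 / 934175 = 653669456108361362.35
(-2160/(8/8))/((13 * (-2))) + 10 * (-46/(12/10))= -11710/39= -300.26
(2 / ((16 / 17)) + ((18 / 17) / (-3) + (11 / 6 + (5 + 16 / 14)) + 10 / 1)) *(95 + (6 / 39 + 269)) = 44500389 / 6188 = 7191.40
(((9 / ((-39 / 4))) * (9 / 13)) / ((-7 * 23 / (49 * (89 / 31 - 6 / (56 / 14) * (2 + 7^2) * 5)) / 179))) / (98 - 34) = -796280247 / 3855904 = -206.51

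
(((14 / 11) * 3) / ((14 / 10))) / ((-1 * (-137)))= 30 / 1507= 0.02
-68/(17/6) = -24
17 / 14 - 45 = -613 / 14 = -43.79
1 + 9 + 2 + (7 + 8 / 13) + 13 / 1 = 424 / 13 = 32.62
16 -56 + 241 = 201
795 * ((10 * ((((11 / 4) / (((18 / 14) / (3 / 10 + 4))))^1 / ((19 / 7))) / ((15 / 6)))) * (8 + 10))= 3685143 / 19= 193954.89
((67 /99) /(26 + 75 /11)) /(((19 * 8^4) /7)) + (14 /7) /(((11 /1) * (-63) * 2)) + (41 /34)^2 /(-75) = -2930068938551 /140666874163200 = -0.02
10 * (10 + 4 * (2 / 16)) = 105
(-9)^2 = 81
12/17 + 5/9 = 193/153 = 1.26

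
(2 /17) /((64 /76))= 19 /136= 0.14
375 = 375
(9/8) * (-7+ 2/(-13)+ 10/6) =-321/52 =-6.17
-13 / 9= -1.44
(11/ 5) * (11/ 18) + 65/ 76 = 7523/ 3420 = 2.20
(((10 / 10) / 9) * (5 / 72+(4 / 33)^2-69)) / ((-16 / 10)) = 3001975 / 627264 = 4.79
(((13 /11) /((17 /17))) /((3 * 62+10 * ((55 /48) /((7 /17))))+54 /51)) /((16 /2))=4641 /6750865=0.00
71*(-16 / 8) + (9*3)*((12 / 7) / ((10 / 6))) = -3998 / 35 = -114.23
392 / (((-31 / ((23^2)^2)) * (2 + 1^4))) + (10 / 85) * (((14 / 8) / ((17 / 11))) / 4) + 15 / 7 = -1775343848281 / 1505112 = -1179542.68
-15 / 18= -0.83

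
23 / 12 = 1.92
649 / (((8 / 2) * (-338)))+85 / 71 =68841 / 95992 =0.72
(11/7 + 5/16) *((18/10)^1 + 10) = 12449/560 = 22.23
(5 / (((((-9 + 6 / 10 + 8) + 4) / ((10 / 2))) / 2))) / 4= 125 / 36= 3.47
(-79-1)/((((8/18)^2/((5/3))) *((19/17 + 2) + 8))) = -425/7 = -60.71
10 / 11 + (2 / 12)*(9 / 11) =23 / 22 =1.05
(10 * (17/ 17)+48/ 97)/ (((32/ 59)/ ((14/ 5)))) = 54.18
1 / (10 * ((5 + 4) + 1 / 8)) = 4 / 365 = 0.01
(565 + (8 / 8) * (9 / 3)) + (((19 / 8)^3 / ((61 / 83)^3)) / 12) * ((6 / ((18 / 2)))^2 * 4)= 449487405881 / 784446336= 573.00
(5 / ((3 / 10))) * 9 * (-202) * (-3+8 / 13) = 939300 / 13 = 72253.85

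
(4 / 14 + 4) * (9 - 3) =25.71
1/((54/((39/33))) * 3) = 13/1782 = 0.01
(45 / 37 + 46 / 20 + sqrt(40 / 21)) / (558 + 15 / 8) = 16 * sqrt(210) / 94059 + 5204 / 828615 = 0.01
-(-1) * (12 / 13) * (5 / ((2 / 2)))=60 / 13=4.62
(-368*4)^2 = 2166784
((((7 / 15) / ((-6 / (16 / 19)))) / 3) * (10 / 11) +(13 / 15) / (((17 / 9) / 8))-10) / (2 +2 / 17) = -1522727 / 507870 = -3.00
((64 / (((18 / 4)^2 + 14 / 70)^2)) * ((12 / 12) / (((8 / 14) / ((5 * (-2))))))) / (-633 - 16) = 448000 / 108565369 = 0.00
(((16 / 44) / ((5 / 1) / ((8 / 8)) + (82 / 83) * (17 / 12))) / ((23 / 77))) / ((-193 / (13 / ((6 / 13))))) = -392756 / 14147093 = -0.03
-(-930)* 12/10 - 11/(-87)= 97103/87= 1116.13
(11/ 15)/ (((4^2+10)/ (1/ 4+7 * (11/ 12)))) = 22/ 117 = 0.19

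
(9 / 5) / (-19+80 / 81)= -729 / 7295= -0.10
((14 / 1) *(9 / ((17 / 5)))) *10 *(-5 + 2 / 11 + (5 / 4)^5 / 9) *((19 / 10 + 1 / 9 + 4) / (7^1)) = -1228267465 / 861696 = -1425.41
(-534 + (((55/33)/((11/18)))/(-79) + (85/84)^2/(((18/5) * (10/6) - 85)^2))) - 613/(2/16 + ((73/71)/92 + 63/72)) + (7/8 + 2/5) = -3644148066128519/3199471616880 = -1138.98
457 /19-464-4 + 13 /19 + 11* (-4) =-9258 /19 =-487.26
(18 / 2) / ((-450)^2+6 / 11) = 33 / 742502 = 0.00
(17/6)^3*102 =83521/36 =2320.03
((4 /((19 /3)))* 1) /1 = 12 /19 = 0.63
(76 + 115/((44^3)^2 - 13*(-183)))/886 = 110296006795/1285819236842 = 0.09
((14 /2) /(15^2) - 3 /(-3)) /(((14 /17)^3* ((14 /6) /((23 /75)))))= 3276971 /13505625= 0.24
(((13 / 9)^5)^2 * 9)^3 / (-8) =-5632002.35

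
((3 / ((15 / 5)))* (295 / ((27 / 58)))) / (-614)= -8555 / 8289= -1.03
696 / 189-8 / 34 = 3692 / 1071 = 3.45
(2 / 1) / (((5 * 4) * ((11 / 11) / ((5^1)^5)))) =312.50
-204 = -204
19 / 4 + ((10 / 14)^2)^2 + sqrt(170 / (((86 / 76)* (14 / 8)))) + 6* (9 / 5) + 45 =4* sqrt(486115) / 301 + 2920111 / 48020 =70.08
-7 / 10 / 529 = -7 / 5290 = -0.00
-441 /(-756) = 7 /12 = 0.58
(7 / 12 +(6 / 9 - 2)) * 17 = -51 / 4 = -12.75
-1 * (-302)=302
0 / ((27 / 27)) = 0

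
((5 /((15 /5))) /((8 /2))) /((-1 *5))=-1 /12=-0.08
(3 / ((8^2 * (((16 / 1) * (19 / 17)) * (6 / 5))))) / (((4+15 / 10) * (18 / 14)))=595 / 1926144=0.00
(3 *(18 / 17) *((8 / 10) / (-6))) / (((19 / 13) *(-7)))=468 / 11305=0.04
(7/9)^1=7/9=0.78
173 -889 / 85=162.54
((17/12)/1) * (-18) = -51/2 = -25.50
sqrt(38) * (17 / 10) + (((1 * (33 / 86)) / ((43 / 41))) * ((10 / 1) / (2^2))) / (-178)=10.47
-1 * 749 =-749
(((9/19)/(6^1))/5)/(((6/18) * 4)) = 0.01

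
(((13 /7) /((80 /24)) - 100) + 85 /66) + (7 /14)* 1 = -225583 /2310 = -97.65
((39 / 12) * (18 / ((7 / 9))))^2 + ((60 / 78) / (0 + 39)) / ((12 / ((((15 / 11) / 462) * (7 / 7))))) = 5657.19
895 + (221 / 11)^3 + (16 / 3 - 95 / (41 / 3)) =1473903169 / 163713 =9002.97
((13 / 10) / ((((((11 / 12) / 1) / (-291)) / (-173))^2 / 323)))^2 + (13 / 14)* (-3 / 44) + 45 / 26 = 427409813886770293778405719032627 / 266466200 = 1603992603515081063858777.00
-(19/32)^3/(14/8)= -6859/57344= -0.12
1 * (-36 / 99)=-4 / 11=-0.36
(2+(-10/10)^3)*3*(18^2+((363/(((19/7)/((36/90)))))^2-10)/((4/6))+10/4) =249308241/18050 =13812.09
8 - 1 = 7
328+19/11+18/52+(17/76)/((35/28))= 8972957/27170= 330.25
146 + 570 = 716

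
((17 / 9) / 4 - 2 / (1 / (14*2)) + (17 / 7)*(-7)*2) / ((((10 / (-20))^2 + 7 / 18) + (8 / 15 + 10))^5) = -16916882400000 / 32889733386571051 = -0.00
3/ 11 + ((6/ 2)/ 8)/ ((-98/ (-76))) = 1215/ 2156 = 0.56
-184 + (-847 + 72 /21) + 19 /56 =-57525 /56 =-1027.23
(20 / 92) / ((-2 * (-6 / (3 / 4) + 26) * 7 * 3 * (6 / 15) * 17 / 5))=-125 / 591192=-0.00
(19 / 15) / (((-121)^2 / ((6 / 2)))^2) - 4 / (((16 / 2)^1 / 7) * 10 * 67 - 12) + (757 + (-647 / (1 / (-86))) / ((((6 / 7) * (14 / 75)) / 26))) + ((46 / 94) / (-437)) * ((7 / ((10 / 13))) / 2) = 45662552714827924469787 / 5049725041736540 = 9042581.99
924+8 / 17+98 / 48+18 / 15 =1892533 / 2040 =927.71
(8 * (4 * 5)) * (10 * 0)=0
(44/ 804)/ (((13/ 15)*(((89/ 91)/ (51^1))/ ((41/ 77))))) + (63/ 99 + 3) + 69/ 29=14778142/ 1902197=7.77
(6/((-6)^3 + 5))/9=-2/633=-0.00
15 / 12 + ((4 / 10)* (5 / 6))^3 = 139 / 108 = 1.29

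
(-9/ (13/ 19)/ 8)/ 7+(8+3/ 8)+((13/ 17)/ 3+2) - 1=174409/ 18564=9.40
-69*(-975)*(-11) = -740025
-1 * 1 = -1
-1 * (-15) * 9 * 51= 6885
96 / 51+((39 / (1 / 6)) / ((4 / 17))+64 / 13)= 442577 / 442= 1001.31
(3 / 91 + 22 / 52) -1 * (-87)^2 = -1377475 / 182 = -7568.54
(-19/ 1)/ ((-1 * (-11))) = -19/ 11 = -1.73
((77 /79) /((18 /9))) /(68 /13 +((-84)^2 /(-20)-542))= -5005 /9135876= -0.00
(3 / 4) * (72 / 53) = 54 / 53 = 1.02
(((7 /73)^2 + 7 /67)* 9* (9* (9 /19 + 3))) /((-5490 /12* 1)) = -144648504 /2069064185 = -0.07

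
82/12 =41/6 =6.83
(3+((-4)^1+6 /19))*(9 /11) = -117 /209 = -0.56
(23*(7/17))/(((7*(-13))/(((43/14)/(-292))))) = 989/903448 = 0.00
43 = 43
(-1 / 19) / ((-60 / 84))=7 / 95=0.07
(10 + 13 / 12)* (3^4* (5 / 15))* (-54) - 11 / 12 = -193925 / 12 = -16160.42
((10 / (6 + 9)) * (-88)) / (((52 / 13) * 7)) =-44 / 21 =-2.10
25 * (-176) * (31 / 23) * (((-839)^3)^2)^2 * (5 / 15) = -16594260378299283876850919404658046664400 / 69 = -240496527221728751838419100000000000000.00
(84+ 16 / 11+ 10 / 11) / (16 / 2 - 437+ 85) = -475 / 1892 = -0.25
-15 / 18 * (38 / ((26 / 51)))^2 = -1564935 / 338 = -4629.99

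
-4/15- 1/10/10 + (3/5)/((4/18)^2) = 1781/150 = 11.87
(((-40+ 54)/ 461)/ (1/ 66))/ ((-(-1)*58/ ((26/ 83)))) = 12012/ 1109627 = 0.01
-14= -14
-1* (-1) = 1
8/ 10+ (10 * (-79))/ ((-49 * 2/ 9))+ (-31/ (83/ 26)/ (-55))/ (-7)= 16401881/ 223685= 73.33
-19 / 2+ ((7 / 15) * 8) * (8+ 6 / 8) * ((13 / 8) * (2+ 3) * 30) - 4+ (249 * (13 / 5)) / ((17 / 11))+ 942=791342 / 85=9309.91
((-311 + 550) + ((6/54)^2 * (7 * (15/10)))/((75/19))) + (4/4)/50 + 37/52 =25247189/105300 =239.76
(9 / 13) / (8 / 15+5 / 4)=0.39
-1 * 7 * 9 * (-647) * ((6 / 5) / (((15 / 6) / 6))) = 2934792 / 25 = 117391.68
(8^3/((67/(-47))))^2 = 579076096/4489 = 128998.91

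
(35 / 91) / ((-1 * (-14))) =0.03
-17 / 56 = -0.30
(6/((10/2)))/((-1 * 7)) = -0.17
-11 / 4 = -2.75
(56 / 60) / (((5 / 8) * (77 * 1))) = 16 / 825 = 0.02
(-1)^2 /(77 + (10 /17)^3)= 4913 /379301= 0.01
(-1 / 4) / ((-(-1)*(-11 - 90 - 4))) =1 / 420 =0.00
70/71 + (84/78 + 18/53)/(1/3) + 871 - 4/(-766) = 16417226999/18735977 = 876.24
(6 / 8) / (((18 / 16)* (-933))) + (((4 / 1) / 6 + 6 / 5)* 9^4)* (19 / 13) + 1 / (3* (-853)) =2777872562213 / 155190555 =17899.75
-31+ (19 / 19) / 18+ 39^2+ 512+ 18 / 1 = 36361 / 18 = 2020.06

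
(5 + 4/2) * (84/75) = 196/25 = 7.84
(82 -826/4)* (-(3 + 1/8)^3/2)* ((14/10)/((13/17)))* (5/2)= 462984375/53248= 8694.87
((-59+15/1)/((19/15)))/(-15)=44/19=2.32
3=3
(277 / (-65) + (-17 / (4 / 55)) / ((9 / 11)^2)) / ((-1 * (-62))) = -7443523 / 1305720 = -5.70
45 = 45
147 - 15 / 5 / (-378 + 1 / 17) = 944526 / 6425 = 147.01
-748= -748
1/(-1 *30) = -1/30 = -0.03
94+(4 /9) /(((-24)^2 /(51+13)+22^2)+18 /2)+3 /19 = 4041389 /42921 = 94.16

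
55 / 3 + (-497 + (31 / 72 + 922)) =31951 / 72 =443.76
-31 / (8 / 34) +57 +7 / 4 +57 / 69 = -1660 / 23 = -72.17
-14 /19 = -0.74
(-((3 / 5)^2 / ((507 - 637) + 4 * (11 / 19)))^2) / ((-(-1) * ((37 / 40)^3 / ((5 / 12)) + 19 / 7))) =-6549984 / 3801595213097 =-0.00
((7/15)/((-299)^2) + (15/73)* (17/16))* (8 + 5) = 341967001/120485040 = 2.84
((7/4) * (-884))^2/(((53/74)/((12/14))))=2864109.96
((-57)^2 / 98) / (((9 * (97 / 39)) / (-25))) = -351975 / 9506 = -37.03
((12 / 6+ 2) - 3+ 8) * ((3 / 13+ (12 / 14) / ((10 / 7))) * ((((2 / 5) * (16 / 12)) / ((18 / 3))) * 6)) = 1296 / 325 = 3.99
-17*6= -102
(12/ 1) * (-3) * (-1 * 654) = 23544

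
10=10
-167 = -167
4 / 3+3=4.33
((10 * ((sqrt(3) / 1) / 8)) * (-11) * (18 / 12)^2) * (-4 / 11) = 45 * sqrt(3) / 4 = 19.49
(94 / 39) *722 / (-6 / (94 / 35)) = -3189796 / 4095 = -778.95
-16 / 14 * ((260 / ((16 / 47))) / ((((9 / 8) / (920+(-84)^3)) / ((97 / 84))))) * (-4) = -2805860986240 / 1323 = -2120832189.15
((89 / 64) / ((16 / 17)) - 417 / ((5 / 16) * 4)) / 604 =-1700467 / 3092480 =-0.55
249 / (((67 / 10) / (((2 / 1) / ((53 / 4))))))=19920 / 3551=5.61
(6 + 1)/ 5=7/ 5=1.40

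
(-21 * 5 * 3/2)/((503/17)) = -5355/1006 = -5.32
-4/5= -0.80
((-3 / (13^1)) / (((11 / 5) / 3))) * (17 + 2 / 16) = -6165 / 1144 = -5.39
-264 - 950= -1214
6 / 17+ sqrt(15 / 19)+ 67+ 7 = sqrt(285) / 19+ 1264 / 17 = 75.24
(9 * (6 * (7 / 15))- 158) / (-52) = 166 / 65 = 2.55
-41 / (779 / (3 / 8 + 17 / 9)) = -0.12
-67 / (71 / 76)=-5092 / 71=-71.72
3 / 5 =0.60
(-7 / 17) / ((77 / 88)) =-8 / 17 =-0.47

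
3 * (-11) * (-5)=165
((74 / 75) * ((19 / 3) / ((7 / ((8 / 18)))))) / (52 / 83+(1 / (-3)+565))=233396 / 332540775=0.00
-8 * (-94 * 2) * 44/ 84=16544/ 21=787.81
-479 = -479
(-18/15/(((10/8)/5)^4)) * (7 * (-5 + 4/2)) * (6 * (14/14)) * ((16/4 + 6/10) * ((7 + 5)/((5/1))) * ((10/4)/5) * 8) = 213663744/125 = 1709309.95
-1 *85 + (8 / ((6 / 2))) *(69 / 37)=-2961 / 37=-80.03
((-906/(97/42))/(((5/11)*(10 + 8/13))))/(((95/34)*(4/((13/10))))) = -100213113/10597250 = -9.46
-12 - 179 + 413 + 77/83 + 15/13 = 241784/1079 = 224.08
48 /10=24 /5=4.80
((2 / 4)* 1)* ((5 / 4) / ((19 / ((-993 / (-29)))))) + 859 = 3791437 / 4408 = 860.13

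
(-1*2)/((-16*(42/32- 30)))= -2/459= -0.00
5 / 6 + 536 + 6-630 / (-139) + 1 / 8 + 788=4455197 / 3336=1335.49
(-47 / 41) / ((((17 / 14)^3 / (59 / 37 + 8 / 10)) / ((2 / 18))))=-57132824 / 335385945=-0.17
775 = 775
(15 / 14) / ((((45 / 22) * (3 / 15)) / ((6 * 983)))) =15447.14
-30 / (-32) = 15 / 16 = 0.94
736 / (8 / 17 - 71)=-12512 / 1199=-10.44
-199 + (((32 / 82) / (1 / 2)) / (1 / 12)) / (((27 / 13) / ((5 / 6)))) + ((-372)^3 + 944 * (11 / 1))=-56975805781 / 1107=-51468659.24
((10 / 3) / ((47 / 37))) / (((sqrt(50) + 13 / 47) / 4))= -19240 / 330843 + 347800*sqrt(2) / 330843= 1.43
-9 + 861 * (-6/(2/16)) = -41337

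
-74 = -74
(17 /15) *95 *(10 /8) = 1615 /12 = 134.58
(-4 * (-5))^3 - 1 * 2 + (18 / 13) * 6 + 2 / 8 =416341 / 52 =8006.56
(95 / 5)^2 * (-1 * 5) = -1805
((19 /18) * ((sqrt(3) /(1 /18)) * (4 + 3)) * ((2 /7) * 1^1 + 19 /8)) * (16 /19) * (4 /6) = 596 * sqrt(3) /3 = 344.10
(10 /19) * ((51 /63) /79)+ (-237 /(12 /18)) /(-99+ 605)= -22239391 /31899252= -0.70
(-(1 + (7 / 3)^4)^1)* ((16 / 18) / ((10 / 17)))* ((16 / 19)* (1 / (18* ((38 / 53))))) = -35780512 / 11842605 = -3.02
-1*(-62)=62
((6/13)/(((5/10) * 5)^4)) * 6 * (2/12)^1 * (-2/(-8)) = 24/8125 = 0.00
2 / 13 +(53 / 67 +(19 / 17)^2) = 552278 / 251719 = 2.19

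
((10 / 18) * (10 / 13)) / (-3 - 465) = -25 / 27378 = -0.00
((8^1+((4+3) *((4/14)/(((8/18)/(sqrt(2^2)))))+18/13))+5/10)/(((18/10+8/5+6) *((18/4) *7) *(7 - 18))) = -2455/423423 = -0.01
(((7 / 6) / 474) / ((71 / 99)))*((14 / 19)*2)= 539 / 106571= 0.01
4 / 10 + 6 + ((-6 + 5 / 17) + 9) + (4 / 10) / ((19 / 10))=15996 / 1615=9.90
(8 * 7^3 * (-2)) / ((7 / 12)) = -9408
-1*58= -58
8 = 8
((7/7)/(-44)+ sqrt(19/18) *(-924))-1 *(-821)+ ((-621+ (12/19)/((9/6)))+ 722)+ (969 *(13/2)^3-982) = 444838983/1672-154 *sqrt(38) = 265102.70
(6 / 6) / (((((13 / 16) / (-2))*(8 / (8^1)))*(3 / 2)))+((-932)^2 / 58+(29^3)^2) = 594838295.63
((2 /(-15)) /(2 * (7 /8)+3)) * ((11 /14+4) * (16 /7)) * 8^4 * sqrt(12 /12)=-17563648 /13965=-1257.69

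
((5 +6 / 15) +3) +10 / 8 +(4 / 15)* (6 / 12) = 587 / 60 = 9.78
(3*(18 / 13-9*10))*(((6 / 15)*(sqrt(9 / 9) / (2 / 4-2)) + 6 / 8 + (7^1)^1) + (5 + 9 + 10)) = -544032 / 65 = -8369.72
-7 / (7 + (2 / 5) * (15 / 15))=-0.95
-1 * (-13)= 13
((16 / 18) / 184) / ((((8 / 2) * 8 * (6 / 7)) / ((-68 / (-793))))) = 119 / 7879248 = 0.00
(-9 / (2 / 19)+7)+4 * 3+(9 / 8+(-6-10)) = -651 / 8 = -81.38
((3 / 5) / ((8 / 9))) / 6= 9 / 80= 0.11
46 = 46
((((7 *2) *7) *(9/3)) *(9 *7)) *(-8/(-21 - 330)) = 422.15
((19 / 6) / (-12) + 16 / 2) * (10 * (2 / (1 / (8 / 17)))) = 11140 / 153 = 72.81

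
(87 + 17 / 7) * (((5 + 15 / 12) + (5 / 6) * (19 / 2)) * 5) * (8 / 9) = 1064200 / 189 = 5630.69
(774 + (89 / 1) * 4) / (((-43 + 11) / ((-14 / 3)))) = 3955 / 24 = 164.79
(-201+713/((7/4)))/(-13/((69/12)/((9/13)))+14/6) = 99705/371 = 268.75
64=64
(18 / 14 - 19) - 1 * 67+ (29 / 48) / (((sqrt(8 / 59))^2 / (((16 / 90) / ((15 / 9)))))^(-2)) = -32647103 / 389872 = -83.74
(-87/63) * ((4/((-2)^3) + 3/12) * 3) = 29/28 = 1.04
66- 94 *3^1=-216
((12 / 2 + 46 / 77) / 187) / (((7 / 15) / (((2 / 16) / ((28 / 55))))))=9525 / 513128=0.02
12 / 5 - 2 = 2 / 5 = 0.40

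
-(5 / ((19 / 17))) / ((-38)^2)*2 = -85 / 13718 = -0.01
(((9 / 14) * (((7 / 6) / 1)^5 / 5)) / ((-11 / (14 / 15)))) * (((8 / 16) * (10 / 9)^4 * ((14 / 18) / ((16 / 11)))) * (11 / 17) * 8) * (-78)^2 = -5467737275 / 18068994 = -302.60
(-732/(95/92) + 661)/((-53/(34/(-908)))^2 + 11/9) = -11831949/495028068625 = -0.00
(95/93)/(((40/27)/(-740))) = -510.24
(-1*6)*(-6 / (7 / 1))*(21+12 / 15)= 3924 / 35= 112.11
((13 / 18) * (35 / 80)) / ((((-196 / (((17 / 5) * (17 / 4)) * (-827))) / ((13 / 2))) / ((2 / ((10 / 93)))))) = 1252136717 / 537600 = 2329.12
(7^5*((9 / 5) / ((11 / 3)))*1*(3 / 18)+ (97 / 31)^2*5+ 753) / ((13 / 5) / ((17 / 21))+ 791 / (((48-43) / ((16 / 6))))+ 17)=11737054473 / 2383337660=4.92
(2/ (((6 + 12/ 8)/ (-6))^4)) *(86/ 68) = 11008/ 10625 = 1.04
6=6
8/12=2/3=0.67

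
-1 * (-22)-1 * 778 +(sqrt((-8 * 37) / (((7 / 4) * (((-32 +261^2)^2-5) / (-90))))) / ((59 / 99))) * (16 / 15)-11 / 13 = -9839 / 13 +6336 * sqrt(1500941232805) / 2393392776635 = -756.84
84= 84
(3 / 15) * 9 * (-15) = -27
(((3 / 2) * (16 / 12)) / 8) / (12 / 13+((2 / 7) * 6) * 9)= 91 / 5952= 0.02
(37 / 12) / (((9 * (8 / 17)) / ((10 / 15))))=629 / 1296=0.49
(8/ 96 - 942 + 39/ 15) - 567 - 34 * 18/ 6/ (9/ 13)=-33073/ 20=-1653.65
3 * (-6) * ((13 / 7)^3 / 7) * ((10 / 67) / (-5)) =79092 / 160867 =0.49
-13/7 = -1.86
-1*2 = -2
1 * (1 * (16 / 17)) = 16 / 17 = 0.94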